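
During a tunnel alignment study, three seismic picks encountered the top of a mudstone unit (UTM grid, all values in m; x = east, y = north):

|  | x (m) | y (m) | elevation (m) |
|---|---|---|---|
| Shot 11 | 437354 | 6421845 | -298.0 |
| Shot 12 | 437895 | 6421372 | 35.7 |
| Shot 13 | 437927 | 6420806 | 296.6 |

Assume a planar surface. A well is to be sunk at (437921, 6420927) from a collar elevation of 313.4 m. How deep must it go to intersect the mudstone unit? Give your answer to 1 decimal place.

Let the plane be z = a·x + b·y + c.
Shot 12−Shot 11: 541a − 473b = 333.7;  Shot 13−Shot 11: 573a − 1039b = 594.6.
Solving gives a = 0.224923558, b = −0.448237537.
Then c = -298 − a·437354 − b·6421845 = 2779842.77.
At (437921, 6420927): z_contact = 98498.75 − 2878100.51 + 2779842.77 = 241.01 m.
Depth below ground = 313.4 − 241.01 = 72.4 m.

72.4 m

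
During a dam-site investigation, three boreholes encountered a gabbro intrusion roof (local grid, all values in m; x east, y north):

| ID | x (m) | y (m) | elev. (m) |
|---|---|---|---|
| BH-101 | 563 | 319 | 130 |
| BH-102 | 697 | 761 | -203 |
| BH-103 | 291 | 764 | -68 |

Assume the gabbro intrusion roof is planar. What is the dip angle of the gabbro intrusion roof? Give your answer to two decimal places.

36.25°

Let the plane be z = a·x + b·y + c.
BH-102−BH-101: 134a + 442b = −333;  BH-103−BH-101: −272a + 445b = −198.
Solving gives a = −0.33732, b = −0.65113.
Gradient magnitude |∇z| = √(a² + b²) = √(0.11379 + 0.42397) = 0.73332.
True dip = arctan(0.73332) = 36.25°, dipping toward NNE (azimuth ≈ 027°).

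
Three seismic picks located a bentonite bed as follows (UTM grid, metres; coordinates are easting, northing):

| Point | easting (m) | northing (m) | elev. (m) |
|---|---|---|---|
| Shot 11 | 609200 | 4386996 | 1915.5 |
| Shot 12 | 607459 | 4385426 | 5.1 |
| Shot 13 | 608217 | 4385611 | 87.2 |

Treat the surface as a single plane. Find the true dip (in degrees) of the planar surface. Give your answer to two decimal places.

Let the plane be z = a·easting + b·northing + c.
Shot 12−Shot 11: −1741a − 1570b = −1910.4;  Shot 13−Shot 11: −983a − 1385b = −1828.3.
Solving gives a = −0.25868, b = 1.50367.
Gradient magnitude |∇z| = √(a² + b²) = √(0.06691 + 2.26102) = 1.52576.
True dip = arctan(1.52576) = 56.76°, dipping toward S (azimuth ≈ 170°).

56.76°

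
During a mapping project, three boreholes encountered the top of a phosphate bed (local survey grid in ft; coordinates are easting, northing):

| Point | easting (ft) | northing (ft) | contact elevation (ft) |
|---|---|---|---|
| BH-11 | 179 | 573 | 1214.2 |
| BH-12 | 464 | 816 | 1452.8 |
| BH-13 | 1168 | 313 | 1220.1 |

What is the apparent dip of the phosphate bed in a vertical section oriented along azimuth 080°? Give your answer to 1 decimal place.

Let the plane be z = a·easting + b·northing + c.
BH-12−BH-11: 285a + 243b = 238.6;  BH-13−BH-11: 989a − 260b = 5.9.
Solving gives a = 0.20186, b = 0.74515.
Unit vector along 080° is (sin 80°, cos 80°) = (0.9848, 0.1736).
Slope in that direction = a·(0.9848) + b·(0.1736) = 0.32818.
Apparent dip = arctan|0.32818| = 18.2° (true dip is 37.7°, so apparent ≤ true as expected).

18.2°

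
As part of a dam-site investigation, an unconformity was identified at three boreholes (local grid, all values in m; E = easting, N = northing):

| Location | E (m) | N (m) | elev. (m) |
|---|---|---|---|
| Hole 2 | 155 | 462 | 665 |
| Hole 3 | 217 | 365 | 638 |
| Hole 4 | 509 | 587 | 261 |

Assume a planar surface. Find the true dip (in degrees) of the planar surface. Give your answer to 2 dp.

47.10°

Two edge vectors: Hole 2→Hole 3 = (62, -97, -27), Hole 2→Hole 4 = (354, 125, -404).
Normal n = (Hole 2→Hole 3) × (Hole 2→Hole 4) = (42563, 15490, 42088).
So ∂z/∂E = −n_x/n_z = −1.01129 and ∂z/∂N = −n_y/n_z = −0.36804.
Gradient magnitude |∇z| = √(a² + b²) = √(1.02270 + 0.13545) = 1.07617.
True dip = arctan(1.07617) = 47.10°, dipping toward ENE (azimuth ≈ 070°).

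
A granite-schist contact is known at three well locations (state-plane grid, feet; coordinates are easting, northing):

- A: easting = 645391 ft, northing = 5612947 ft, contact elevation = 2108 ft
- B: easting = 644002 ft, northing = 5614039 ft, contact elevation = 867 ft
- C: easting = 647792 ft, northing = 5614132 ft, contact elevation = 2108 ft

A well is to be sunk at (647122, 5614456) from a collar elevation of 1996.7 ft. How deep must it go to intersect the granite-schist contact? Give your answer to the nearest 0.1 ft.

Let the plane be z = a·easting + b·northing + c.
B−A: −1389a + 1092b = −1241;  C−A: 2401a + 1185b = 0.
Solving gives a = 0.344572229, b = −0.698158584.
Then c = 2108 − a·645391 − b·5612947 = 3698451.31.
At (647122, 5614456): z_contact = 222980.27 − 3919780.65 + 3698451.31 = 1650.93 ft.
Depth below ground = 1996.7 − 1650.93 = 345.8 ft.

345.8 ft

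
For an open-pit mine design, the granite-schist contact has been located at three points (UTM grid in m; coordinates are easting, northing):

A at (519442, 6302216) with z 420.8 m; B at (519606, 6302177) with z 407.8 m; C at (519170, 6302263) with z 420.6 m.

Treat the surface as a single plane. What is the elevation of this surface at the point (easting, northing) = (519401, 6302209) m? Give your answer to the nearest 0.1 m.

Two edge vectors: A→B = (164, -39, -13), A→C = (-272, 47, -0.2).
Normal n = (A→B) × (A→C) = (618.8, 3568.8, -2900).
So ∂z/∂easting = −n_x/n_z = 0.213379310 and ∂z/∂northing = −n_y/n_z = 1.230620690.
Intercept c from A: 420.8 − 110838.18 − 7755637.40 = −7866054.78.
At (519401, 6302209): z = 110829.4 + 7755628.8 − 7866054.78 = 403.4 m.

403.4 m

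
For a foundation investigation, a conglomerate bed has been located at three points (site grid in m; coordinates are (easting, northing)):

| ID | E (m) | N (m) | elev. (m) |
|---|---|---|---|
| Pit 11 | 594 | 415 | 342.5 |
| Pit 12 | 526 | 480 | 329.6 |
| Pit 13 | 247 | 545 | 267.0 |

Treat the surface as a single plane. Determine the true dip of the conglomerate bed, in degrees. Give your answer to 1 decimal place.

13.5°

Let the plane be z = a·E + b·N + c.
Pit 12−Pit 11: −68a + 65b = −12.9;  Pit 13−Pit 11: −347a + 130b = −75.5.
Solving gives a = 0.23555, b = 0.04795.
Gradient magnitude |∇z| = √(a² + b²) = √(0.05548 + 0.00230) = 0.24038.
True dip = arctan(0.24038) = 13.5°, dipping toward WSW (azimuth ≈ 258°).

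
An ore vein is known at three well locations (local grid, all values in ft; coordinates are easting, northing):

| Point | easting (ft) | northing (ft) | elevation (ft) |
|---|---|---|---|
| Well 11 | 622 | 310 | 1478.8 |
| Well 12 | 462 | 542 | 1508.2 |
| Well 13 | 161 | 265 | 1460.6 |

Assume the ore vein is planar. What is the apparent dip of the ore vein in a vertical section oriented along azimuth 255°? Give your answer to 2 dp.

Let the plane be z = a·easting + b·northing + c.
Well 12−Well 11: −160a + 232b = 29.4;  Well 13−Well 11: −461a − 45b = −18.2.
Solving gives a = 0.02540, b = 0.14424.
Unit vector along 255° is (sin 255°, cos 255°) = (-0.9659, -0.2588).
Slope in that direction = a·(-0.9659) + b·(-0.2588) = −0.06187.
Apparent dip = arctan|0.06187| = 3.54° (true dip is 8.3°, so apparent ≤ true as expected).

3.54°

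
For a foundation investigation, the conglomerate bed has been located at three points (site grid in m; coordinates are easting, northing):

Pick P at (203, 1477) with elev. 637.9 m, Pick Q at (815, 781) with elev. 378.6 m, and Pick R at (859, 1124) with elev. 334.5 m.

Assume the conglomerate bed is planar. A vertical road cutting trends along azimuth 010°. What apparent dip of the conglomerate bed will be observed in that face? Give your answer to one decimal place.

Let the plane be z = a·easting + b·northing + c.
Pick Q−Pick P: 612a − 696b = −259.3;  Pick R−Pick P: 656a − 353b = −303.4.
Solving gives a = −0.49735, b = −0.06477.
Unit vector along 010° is (sin 10°, cos 10°) = (0.1736, 0.9848).
Slope in that direction = a·(0.1736) + b·(0.9848) = −0.15015.
Apparent dip = arctan|0.15015| = 8.5° (true dip is 26.6°, so apparent ≤ true as expected).

8.5°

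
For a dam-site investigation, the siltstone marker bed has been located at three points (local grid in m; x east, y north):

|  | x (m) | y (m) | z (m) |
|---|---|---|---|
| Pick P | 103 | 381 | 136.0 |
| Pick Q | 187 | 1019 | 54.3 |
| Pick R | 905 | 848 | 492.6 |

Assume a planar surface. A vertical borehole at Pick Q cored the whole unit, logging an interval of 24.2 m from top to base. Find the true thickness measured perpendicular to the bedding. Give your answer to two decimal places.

Two edge vectors: Pick P→Pick Q = (84, 638, -81.7), Pick P→Pick R = (802, 467, 356.6).
Normal n = (Pick P→Pick Q) × (Pick P→Pick R) = (265664.7, -95477.8, -472448).
So ∂z/∂x = −n_x/n_z = 0.56232 and ∂z/∂y = −n_y/n_z = −0.20209.
|∇z| = √(a²+b²) = 0.59753, so dip δ = arctan(0.59753) = 30.86°.
True thickness = vertical thickness × cos δ = 24.2 × cos 30.86° = 20.77 m.

20.77 m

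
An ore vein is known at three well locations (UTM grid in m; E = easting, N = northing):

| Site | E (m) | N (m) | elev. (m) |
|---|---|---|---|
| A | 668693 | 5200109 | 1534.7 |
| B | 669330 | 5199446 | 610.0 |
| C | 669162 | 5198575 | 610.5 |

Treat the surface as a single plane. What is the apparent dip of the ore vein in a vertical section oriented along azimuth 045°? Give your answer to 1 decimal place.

34.6°

Two edge vectors: A→B = (637, -663, -924.7), A→C = (469, -1534, -924.2).
Normal n = (A→B) × (A→C) = (-805745.2, 155031.1, -666211).
So ∂z/∂E = −n_x/n_z = −1.20944 and ∂z/∂N = −n_y/n_z = 0.23271.
Unit vector along 045° is (sin 45°, cos 45°) = (0.7071, 0.7071).
Slope in that direction = a·(0.7071) + b·(0.7071) = −0.69066.
Apparent dip = arctan|0.69066| = 34.6° (true dip is 50.9°, so apparent ≤ true as expected).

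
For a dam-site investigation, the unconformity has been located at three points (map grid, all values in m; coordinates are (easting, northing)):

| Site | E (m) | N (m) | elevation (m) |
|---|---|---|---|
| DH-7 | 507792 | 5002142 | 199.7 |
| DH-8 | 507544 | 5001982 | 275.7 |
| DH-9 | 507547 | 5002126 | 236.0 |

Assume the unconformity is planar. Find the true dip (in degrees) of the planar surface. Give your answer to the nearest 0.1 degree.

16.8°

Two edge vectors: DH-7→DH-8 = (-248, -160, 76), DH-7→DH-9 = (-245, -16, 36.3).
Normal n = (DH-7→DH-8) × (DH-7→DH-9) = (-4592, -9617.6, -35232).
So ∂z/∂E = −n_x/n_z = −0.13034 and ∂z/∂N = −n_y/n_z = −0.27298.
Gradient magnitude |∇z| = √(a² + b²) = √(0.01699 + 0.07452) = 0.30250.
True dip = arctan(0.30250) = 16.8°, dipping toward NNE (azimuth ≈ 026°).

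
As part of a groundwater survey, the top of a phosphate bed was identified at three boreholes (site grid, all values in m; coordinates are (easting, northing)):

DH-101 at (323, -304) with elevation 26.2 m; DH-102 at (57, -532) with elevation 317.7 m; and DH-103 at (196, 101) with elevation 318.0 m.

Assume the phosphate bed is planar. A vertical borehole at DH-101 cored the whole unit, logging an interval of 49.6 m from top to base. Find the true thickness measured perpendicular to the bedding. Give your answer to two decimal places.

Two edge vectors: DH-101→DH-102 = (-266, -228, 291.5), DH-101→DH-103 = (-127, 405, 291.8).
Normal n = (DH-101→DH-102) × (DH-101→DH-103) = (-184587.9, 40598.3, -136686).
So ∂z/∂E = −n_x/n_z = −1.35045 and ∂z/∂N = −n_y/n_z = 0.29702.
|∇z| = √(a²+b²) = 1.38273, so dip δ = arctan(1.38273) = 54.13°.
True thickness = vertical thickness × cos δ = 49.6 × cos 54.13° = 29.07 m.

29.07 m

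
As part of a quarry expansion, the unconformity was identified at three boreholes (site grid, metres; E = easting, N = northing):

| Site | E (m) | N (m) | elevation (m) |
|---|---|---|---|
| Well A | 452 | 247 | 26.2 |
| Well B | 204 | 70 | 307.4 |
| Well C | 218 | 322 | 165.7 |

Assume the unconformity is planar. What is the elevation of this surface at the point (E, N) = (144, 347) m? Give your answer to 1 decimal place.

Two edge vectors: Well A→Well B = (-248, -177, 281.2), Well A→Well C = (-234, 75, 139.5).
Normal n = (Well A→Well B) × (Well A→Well C) = (-45781.5, -31204.8, -60018).
So ∂z/∂E = −n_x/n_z = −0.76280 and ∂z/∂N = −n_y/n_z = −0.51992.
Intercept c from Well A: 26.2 + 344.78 + 128.42 = 499.41.
At (144, 347): z = −109.8 − 180.4 + 499.41 = 209.1 m.

209.1 m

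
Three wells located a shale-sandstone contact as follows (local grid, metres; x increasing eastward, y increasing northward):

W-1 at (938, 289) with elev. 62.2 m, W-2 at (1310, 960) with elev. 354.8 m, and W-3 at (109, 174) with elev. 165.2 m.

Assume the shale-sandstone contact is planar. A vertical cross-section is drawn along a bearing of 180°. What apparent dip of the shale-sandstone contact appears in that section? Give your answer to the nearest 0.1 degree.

Let the plane be z = a·x + b·y + c.
W-2−W-1: 372a + 671b = 292.6;  W-3−W-1: −829a − 115b = 103.
Solving gives a = −0.20013, b = 0.54702.
Unit vector along 180° is (sin 180°, cos 180°) = (0.0000, -1.0000).
Slope in that direction = a·(0.0000) + b·(-1.0000) = −0.54702.
Apparent dip = arctan|0.54702| = 28.7° (true dip is 30.2°, so apparent ≤ true as expected).

28.7°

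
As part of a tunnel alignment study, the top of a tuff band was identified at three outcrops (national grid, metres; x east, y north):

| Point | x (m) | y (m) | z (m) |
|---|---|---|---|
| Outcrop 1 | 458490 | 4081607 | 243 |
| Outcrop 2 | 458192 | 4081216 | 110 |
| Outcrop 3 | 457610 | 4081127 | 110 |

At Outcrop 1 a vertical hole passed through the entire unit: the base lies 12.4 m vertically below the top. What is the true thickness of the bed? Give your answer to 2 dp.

11.55 m

Two edge vectors: Outcrop 1→Outcrop 2 = (-298, -391, -133), Outcrop 1→Outcrop 3 = (-880, -480, -133).
Normal n = (Outcrop 1→Outcrop 2) × (Outcrop 1→Outcrop 3) = (-11837, 77406, -201040).
So ∂z/∂x = −n_x/n_z = −0.05888 and ∂z/∂y = −n_y/n_z = 0.38503.
|∇z| = √(a²+b²) = 0.38950, so dip δ = arctan(0.38950) = 21.28°.
True thickness = vertical thickness × cos δ = 12.4 × cos 21.28° = 11.55 m.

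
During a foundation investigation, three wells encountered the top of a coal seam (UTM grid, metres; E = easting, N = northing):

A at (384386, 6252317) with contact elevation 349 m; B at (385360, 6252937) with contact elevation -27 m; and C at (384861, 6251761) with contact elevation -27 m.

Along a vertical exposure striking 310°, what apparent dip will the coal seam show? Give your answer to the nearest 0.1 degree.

28.8°

Two edge vectors: A→B = (974, 620, -376), A→C = (475, -556, -376).
Normal n = (A→B) × (A→C) = (-442176, 187624, -836044).
So ∂z/∂E = −n_x/n_z = −0.52889 and ∂z/∂N = −n_y/n_z = 0.22442.
Unit vector along 310° is (sin 310°, cos 310°) = (-0.7660, 0.6428).
Slope in that direction = a·(-0.7660) + b·(0.6428) = 0.54941.
Apparent dip = arctan|0.54941| = 28.8° (true dip is 29.9°, so apparent ≤ true as expected).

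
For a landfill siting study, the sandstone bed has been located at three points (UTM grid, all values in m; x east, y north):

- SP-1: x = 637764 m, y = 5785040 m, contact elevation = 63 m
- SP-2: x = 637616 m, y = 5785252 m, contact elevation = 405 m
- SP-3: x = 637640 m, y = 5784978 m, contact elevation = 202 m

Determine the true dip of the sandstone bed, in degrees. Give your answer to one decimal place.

57.3°

Let the plane be z = a·x + b·y + c.
SP-2−SP-1: −148a + 212b = 342;  SP-3−SP-1: −124a − 62b = 139.
Solving gives a = −1.42883, b = 0.61572.
Gradient magnitude |∇z| = √(a² + b²) = √(2.04155 + 0.37911) = 1.55585.
True dip = arctan(1.55585) = 57.3°, dipping toward ESE (azimuth ≈ 113°).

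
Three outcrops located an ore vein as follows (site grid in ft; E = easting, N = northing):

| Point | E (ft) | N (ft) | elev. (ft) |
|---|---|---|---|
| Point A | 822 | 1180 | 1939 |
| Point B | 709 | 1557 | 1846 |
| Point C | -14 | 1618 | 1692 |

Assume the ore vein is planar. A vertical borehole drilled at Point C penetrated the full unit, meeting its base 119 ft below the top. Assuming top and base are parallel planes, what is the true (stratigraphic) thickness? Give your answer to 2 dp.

114.82 ft

Let the plane be z = a·E + b·N + c.
Point B−Point A: −113a + 377b = −93;  Point C−Point A: −836a + 438b = −247.
Solving gives a = 0.19717, b = −0.18758.
|∇z| = √(a²+b²) = 0.27215, so dip δ = arctan(0.27215) = 15.22°.
True thickness = vertical thickness × cos δ = 119 × cos 15.22° = 114.82 ft.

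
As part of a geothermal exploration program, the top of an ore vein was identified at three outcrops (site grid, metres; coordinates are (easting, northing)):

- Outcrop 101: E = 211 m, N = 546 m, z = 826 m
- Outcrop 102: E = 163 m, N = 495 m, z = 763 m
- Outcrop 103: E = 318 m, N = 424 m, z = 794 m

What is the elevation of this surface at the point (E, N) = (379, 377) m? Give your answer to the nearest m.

Let the plane be z = a·E + b·N + c.
Outcrop 102−Outcrop 101: −48a − 51b = −63;  Outcrop 103−Outcrop 101: 107a − 122b = −32.
Solving gives a = 0.53514, b = 0.73164.
Then c = 826 − a·211 − b·546 = 313.61.
At (379, 377): z = 202.8 + 275.8 + 313.61 = 792.3 m.

792 m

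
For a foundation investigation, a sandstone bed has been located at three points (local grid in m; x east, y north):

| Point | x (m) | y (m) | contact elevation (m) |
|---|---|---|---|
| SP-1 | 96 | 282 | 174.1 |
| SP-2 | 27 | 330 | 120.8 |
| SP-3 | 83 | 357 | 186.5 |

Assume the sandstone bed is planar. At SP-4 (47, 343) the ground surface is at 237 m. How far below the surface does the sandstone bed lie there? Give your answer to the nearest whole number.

92 m

Two edge vectors: SP-1→SP-2 = (-69, 48, -53.3), SP-1→SP-3 = (-13, 75, 12.4).
Normal n = (SP-1→SP-2) × (SP-1→SP-3) = (4592.7, 1548.5, -4551).
So ∂z/∂x = −n_x/n_z = 1.00916 and ∂z/∂y = −n_y/n_z = 0.34025.
Intercept c from SP-1: 174.1 − 96.88 − 95.95 = −18.73.
At (47, 343): z_contact = 47.4 + 116.7 − 18.73 = 145.4 m.
Depth below ground = 237 − 145.4 = 92 m.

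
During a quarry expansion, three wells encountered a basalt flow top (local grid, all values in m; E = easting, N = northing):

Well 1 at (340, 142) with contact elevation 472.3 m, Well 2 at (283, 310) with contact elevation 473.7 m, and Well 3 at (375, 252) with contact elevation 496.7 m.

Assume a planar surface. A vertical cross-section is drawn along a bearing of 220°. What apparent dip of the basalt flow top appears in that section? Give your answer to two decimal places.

Two edge vectors: Well 1→Well 2 = (-57, 168, 1.4), Well 1→Well 3 = (35, 110, 24.4).
Normal n = (Well 1→Well 2) × (Well 1→Well 3) = (3945.2, 1439.8, -12150).
So ∂z/∂E = −n_x/n_z = 0.32471 and ∂z/∂N = −n_y/n_z = 0.11850.
Unit vector along 220° is (sin 220°, cos 220°) = (-0.6428, -0.7660).
Slope in that direction = a·(-0.6428) + b·(-0.7660) = −0.29950.
Apparent dip = arctan|0.29950| = 16.67° (true dip is 19.1°, so apparent ≤ true as expected).

16.67°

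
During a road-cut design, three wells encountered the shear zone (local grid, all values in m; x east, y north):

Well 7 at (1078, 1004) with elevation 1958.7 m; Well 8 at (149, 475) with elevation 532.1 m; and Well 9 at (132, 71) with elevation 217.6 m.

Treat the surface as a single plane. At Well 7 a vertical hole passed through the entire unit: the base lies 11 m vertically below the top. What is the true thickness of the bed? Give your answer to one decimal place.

Let the plane be z = a·x + b·y + c.
Well 8−Well 7: −929a − 529b = −1426.6;  Well 9−Well 7: −946a − 933b = −1741.1.
Solving gives a = 1.11917, b = 0.73137.
|∇z| = √(a²+b²) = 1.33695, so dip δ = arctan(1.33695) = 53.20°.
True thickness = vertical thickness × cos δ = 11 × cos 53.20° = 6.6 m.

6.6 m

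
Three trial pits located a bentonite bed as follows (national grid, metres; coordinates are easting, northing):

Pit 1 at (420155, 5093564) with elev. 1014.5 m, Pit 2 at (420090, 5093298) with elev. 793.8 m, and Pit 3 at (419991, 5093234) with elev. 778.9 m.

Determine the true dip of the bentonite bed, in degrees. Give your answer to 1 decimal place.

46.3°

Two edge vectors: Pit 1→Pit 2 = (-65, -266, -220.7), Pit 1→Pit 3 = (-164, -330, -235.6).
Normal n = (Pit 1→Pit 2) × (Pit 1→Pit 3) = (-10161.4, 20880.8, -22174).
So ∂z/∂easting = −n_x/n_z = −0.45826 and ∂z/∂northing = −n_y/n_z = 0.94168.
Gradient magnitude |∇z| = √(a² + b²) = √(0.21000 + 0.88676) = 1.04726.
True dip = arctan(1.04726) = 46.3°, dipping toward SSE (azimuth ≈ 154°).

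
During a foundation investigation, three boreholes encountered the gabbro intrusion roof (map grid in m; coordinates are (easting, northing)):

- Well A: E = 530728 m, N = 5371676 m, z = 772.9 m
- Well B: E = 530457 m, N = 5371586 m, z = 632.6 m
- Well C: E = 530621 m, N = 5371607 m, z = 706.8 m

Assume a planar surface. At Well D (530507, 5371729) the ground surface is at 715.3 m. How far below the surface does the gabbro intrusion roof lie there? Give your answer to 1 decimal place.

Two edge vectors: Well A→Well B = (-271, -90, -140.3), Well A→Well C = (-107, -69, -66.1).
Normal n = (Well A→Well B) × (Well A→Well C) = (-3731.7, -2901, 9069).
So ∂z/∂E = −n_x/n_z = 0.411478664 and ∂z/∂N = −n_y/n_z = 0.319880913.
Intercept c from Well A: 772.9 − 218383.25 − 1718296.62 = −1935906.97.
At (530507, 5371729): z_contact = 218292.31 + 1718313.58 − 1935906.97 = 698.92 m.
Depth below ground = 715.3 − 698.92 = 16.4 m.

16.4 m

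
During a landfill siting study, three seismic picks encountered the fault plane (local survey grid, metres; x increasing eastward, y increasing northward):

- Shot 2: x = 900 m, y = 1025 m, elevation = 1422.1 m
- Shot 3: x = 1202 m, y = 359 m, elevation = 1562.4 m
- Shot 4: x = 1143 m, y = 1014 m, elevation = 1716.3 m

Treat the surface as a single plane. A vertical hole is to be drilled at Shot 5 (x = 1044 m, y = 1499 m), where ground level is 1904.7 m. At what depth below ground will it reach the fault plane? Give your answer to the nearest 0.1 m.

142.3 m

Two edge vectors: Shot 2→Shot 3 = (302, -666, 140.3), Shot 2→Shot 4 = (243, -11, 294.2).
Normal n = (Shot 2→Shot 3) × (Shot 2→Shot 4) = (-194393.9, -54755.5, 158516).
So ∂z/∂x = −n_x/n_z = 1.226336 and ∂z/∂y = −n_y/n_z = 0.345426.
Intercept c from Shot 2: 1422.1 − 1103.70 − 354.06 = −35.66.
At (1044, 1499): z_contact = 1280.29 + 517.79 − 35.66 = 1762.42 m.
Depth below ground = 1904.7 − 1762.42 = 142.3 m.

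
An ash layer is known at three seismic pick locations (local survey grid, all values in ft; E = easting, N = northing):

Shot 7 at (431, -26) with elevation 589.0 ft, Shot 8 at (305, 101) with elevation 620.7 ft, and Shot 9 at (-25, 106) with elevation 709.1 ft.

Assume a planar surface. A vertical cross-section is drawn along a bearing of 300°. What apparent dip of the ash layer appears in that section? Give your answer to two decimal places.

12.63°

Two edge vectors: Shot 7→Shot 8 = (-126, 127, 31.7), Shot 7→Shot 9 = (-456, 132, 120.1).
Normal n = (Shot 7→Shot 8) × (Shot 7→Shot 9) = (11068.3, 677.4, 41280).
So ∂z/∂E = −n_x/n_z = −0.26813 and ∂z/∂N = −n_y/n_z = −0.01641.
Unit vector along 300° is (sin 300°, cos 300°) = (-0.8660, 0.5000).
Slope in that direction = a·(-0.8660) + b·(0.5000) = 0.22400.
Apparent dip = arctan|0.22400| = 12.63° (true dip is 15.0°, so apparent ≤ true as expected).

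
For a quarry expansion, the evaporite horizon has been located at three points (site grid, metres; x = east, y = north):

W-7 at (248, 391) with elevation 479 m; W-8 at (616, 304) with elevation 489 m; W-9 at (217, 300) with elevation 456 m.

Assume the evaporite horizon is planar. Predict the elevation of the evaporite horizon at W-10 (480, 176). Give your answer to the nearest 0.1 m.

449.2 m

Let the plane be z = a·x + b·y + c.
W-8−W-7: 368a − 87b = 10;  W-9−W-7: −31a − 91b = −23.
Solving gives a = 0.08045, b = 0.22534.
Then c = 479 − a·248 − b·391 = 370.94.
At (480, 176): z = 38.6 + 39.7 + 370.94 = 449.2 m.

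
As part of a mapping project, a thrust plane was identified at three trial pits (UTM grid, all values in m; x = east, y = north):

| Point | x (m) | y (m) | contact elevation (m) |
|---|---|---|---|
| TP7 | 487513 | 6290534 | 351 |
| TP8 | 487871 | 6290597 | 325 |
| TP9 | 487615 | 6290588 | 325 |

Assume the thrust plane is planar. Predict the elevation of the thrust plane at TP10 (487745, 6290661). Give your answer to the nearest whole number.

Let the plane be z = a·x + b·y + c.
TP8−TP7: 358a + 63b = −26;  TP9−TP7: 102a + 54b = −26.
Solving gives a = 0.01813110, b = −0.51572912.
Then c = 351 − a·487513 − b·6290534 = 3235723.41.
At (487745, 6290661): z = 8843.4 − 3244277.1 + 3235723.41 = 289.7 m.

290 m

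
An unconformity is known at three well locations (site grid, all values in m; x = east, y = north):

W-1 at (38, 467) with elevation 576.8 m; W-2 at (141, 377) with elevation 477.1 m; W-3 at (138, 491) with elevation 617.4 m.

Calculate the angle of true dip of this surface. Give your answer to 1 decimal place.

Let the plane be z = a·x + b·y + c.
W-2−W-1: 103a − 90b = −99.7;  W-3−W-1: 100a + 24b = 40.6.
Solving gives a = 0.10994, b = 1.23359.
Gradient magnitude |∇z| = √(a² + b²) = √(0.01209 + 1.52176) = 1.23848.
True dip = arctan(1.23848) = 51.1°, dipping toward S (azimuth ≈ 185°).

51.1°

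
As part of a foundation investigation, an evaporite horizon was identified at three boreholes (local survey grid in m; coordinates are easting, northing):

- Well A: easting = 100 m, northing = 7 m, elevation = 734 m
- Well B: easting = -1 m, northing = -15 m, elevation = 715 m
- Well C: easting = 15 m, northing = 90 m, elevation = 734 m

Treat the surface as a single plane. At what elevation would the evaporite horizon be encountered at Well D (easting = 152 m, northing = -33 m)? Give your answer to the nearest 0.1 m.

735.7 m

Two edge vectors: Well A→Well B = (-101, -22, -19), Well A→Well C = (-85, 83, 0).
Normal n = (Well A→Well B) × (Well A→Well C) = (1577, 1615, -10253).
So ∂z/∂easting = −n_x/n_z = 0.15381 and ∂z/∂northing = −n_y/n_z = 0.15751.
Intercept c from Well A: 734 − 15.38 − 1.10 = 717.52.
At (152, -33): z = 23.4 − 5.2 + 717.52 = 735.7 m.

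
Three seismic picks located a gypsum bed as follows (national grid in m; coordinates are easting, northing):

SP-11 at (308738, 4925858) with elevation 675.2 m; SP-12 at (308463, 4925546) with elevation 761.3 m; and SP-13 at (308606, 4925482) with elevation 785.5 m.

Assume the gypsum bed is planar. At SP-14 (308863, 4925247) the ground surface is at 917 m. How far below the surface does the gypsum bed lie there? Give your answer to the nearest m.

Let the plane be z = a·easting + b·northing + c.
SP-12−SP-11: −275a − 312b = 86.1;  SP-13−SP-11: −132a − 376b = 110.3.
Solving gives a = 0.03278899, b = −0.30486209.
Then c = 675.2 − a·308738 − b·4925858 = 1492259.37.
At (308863, 4925247): z_contact = 10127.3 − 1501521.1 + 1492259.37 = 865.6 m.
Depth below ground = 917 − 865.6 = 51 m.

51 m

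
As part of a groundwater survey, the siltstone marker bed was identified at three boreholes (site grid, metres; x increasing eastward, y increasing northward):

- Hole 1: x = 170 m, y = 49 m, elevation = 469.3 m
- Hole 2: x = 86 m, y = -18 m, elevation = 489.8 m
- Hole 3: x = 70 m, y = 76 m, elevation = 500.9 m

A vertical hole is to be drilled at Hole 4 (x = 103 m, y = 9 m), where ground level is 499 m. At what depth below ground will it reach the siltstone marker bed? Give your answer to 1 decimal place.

12.4 m

Two edge vectors: Hole 1→Hole 2 = (-84, -67, 20.5), Hole 1→Hole 3 = (-100, 27, 31.6).
Normal n = (Hole 1→Hole 2) × (Hole 1→Hole 3) = (-2670.7, 604.4, -8968).
So ∂z/∂x = −n_x/n_z = −0.29780 and ∂z/∂y = −n_y/n_z = 0.06740.
Intercept c from Hole 1: 469.3 + 50.63 − 3.30 = 516.62.
At (103, 9): z_contact = −30.67 + 0.61 + 516.62 = 486.56 m.
Depth below ground = 499 − 486.56 = 12.4 m.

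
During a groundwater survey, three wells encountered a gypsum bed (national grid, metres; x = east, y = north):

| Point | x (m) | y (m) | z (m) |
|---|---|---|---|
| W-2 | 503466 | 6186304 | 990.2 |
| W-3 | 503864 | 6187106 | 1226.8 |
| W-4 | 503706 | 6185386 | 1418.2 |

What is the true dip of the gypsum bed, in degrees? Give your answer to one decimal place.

45.7°

Let the plane be z = a·x + b·y + c.
W-3−W-2: 398a + 802b = 236.6;  W-4−W-2: 240a − 918b = 428.
Solving gives a = 1.00468, b = −0.20357.
Gradient magnitude |∇z| = √(a² + b²) = √(1.00938 + 0.04144) = 1.02510.
True dip = arctan(1.02510) = 45.7°, dipping toward WNW (azimuth ≈ 281°).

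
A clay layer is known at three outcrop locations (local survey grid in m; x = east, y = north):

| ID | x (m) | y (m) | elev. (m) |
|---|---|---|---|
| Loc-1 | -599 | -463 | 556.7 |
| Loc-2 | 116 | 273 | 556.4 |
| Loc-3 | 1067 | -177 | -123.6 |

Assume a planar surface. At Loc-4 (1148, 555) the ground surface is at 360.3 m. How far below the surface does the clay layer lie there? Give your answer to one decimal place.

Let the plane be z = a·x + b·y + c.
Loc-2−Loc-1: 715a + 736b = −0.3;  Loc-3−Loc-1: 1666a + 286b = −680.3.
Solving gives a = −0.489989, b = 0.475601.
Then c = 556.7 − a·-599 − b·-463 = 483.40.
At (1148, 555): z_contact = −562.51 + 263.96 + 483.40 = 184.85 m.
Depth below ground = 360.3 − 184.85 = 175.4 m.

175.4 m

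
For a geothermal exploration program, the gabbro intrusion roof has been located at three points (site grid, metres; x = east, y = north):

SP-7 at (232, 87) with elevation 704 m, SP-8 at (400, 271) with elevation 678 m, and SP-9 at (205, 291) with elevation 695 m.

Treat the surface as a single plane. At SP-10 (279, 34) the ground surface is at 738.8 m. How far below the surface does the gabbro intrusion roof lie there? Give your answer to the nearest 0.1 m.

36.2 m

Let the plane be z = a·x + b·y + c.
SP-8−SP-7: 168a + 184b = −26;  SP-9−SP-7: −27a + 204b = −9.
Solving gives a = −0.09297, b = −0.05642.
Then c = 704 − a·232 − b·87 = 730.48.
At (279, 34): z_contact = −25.94 − 1.92 + 730.48 = 702.62 m.
Depth below ground = 738.8 − 702.62 = 36.2 m.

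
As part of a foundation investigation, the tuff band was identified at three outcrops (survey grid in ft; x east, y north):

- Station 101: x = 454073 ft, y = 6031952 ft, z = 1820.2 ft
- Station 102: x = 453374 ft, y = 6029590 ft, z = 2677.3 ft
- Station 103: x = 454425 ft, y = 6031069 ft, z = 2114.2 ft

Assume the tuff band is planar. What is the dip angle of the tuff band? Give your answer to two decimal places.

Let the plane be z = a·x + b·y + c.
Station 102−Station 101: −699a − 2362b = 857.1;  Station 103−Station 101: 352a − 883b = 294.
Solving gives a = −0.04307, b = −0.35012.
Gradient magnitude |∇z| = √(a² + b²) = √(0.00185 + 0.12259) = 0.35276.
True dip = arctan(0.35276) = 19.43°, dipping toward N (azimuth ≈ 007°).

19.43°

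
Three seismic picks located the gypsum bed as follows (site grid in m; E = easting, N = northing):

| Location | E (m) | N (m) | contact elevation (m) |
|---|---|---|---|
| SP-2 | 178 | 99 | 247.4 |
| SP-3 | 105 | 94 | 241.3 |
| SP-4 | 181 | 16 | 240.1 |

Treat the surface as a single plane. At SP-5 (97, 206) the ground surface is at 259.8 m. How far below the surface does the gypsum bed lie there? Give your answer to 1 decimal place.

9.0 m

Two edge vectors: SP-2→SP-3 = (-73, -5, -6.1), SP-2→SP-4 = (3, -83, -7.3).
Normal n = (SP-2→SP-3) × (SP-2→SP-4) = (-469.8, -551.2, 6074).
So ∂z/∂E = −n_x/n_z = 0.07735 and ∂z/∂N = −n_y/n_z = 0.09075.
Intercept c from SP-2: 247.4 − 13.77 − 8.98 = 224.65.
At (97, 206): z_contact = 7.50 + 18.69 + 224.65 = 250.84 m.
Depth below ground = 259.8 − 250.84 = 9.0 m.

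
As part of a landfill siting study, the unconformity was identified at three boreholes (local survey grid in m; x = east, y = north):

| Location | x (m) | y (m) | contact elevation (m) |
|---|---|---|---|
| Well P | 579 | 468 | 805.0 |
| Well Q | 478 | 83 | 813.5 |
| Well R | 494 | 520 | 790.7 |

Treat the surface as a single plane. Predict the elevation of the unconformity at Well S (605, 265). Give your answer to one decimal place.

820.0 m

Two edge vectors: Well P→Well Q = (-101, -385, 8.5), Well P→Well R = (-85, 52, -14.3).
Normal n = (Well P→Well Q) × (Well P→Well R) = (5063.5, -2166.8, -37977).
So ∂z/∂x = −n_x/n_z = 0.13333 and ∂z/∂y = −n_y/n_z = −0.05706.
Intercept c from Well P: 805 − 77.20 + 26.70 = 754.50.
At (605, 265): z = 80.7 − 15.1 + 754.50 = 820.0 m.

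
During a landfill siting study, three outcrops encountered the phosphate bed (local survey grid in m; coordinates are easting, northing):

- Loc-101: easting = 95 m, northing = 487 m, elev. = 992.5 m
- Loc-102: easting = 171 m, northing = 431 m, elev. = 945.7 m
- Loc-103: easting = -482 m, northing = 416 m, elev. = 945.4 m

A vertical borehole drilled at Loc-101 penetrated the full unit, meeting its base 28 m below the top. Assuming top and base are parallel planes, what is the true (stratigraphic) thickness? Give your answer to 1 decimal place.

Let the plane be z = a·easting + b·northing + c.
Loc-102−Loc-101: 76a − 56b = −46.8;  Loc-103−Loc-101: −577a − 71b = −47.1.
Solving gives a = −0.01817, b = 0.81105.
|∇z| = √(a²+b²) = 0.81126, so dip δ = arctan(0.81126) = 39.05°.
True thickness = vertical thickness × cos δ = 28 × cos 39.05° = 21.7 m.

21.7 m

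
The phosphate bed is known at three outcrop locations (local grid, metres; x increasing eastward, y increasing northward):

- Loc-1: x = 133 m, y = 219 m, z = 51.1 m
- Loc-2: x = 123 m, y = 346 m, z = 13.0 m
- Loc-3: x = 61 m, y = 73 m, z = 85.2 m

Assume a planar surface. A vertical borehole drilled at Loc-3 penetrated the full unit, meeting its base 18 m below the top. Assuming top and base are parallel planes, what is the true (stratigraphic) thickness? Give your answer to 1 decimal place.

17.2 m

Two edge vectors: Loc-1→Loc-2 = (-10, 127, -38.1), Loc-1→Loc-3 = (-72, -146, 34.1).
Normal n = (Loc-1→Loc-2) × (Loc-1→Loc-3) = (-1231.9, 3084.2, 10604).
So ∂z/∂x = −n_x/n_z = 0.11617 and ∂z/∂y = −n_y/n_z = −0.29085.
|∇z| = √(a²+b²) = 0.31320, so dip δ = arctan(0.31320) = 17.39°.
True thickness = vertical thickness × cos δ = 18 × cos 17.39° = 17.2 m.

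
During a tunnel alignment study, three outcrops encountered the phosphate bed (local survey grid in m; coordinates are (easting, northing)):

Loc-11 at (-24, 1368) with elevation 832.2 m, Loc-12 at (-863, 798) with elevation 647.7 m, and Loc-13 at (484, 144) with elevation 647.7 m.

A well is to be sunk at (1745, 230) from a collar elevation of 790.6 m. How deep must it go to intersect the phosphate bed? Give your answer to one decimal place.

11.1 m

Let the plane be z = a·E + b·N + c.
Loc-12−Loc-11: −839a − 570b = −184.5;  Loc-13−Loc-11: 508a − 1224b = −184.5.
Solving gives a = 0.091655, b = 0.188775.
Then c = 832.2 − a·-24 − b·1368 = 576.16.
At (1745, 230): z_contact = 159.94 + 43.42 + 576.16 = 779.51 m.
Depth below ground = 790.6 − 779.51 = 11.1 m.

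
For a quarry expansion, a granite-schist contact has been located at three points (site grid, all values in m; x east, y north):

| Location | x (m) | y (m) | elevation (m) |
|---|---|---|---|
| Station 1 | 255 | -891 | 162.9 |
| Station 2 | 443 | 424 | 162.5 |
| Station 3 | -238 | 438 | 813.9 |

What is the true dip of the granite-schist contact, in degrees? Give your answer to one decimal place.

Two edge vectors: Station 1→Station 2 = (188, 1315, -0.4), Station 1→Station 3 = (-493, 1329, 651).
Normal n = (Station 1→Station 2) × (Station 1→Station 3) = (856596.6, -122190.8, 898147).
So ∂z/∂x = −n_x/n_z = −0.95374 and ∂z/∂y = −n_y/n_z = 0.13605.
Gradient magnitude |∇z| = √(a² + b²) = √(0.90962 + 0.01851) = 0.96339.
True dip = arctan(0.96339) = 43.9°, dipping toward E (azimuth ≈ 098°).

43.9°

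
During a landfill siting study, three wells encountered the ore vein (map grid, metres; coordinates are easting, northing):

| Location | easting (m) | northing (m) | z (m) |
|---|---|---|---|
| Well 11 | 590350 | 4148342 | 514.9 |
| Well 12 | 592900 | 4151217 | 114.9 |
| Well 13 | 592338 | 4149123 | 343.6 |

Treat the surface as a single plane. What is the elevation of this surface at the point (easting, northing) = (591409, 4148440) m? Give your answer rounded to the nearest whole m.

454 m

Two edge vectors: Well 11→Well 12 = (2550, 2875, -400), Well 11→Well 13 = (1988, 781, -171.3).
Normal n = (Well 11→Well 12) × (Well 11→Well 13) = (-180087.5, -358385, -3723950).
So ∂z/∂easting = −n_x/n_z = −0.04835927 and ∂z/∂northing = −n_y/n_z = −0.09623787.
Intercept c from Well 11: 514.9 + 28548.89 + 399227.58 = 428291.37.
At (591409, 4148440): z = −28600.1 − 399237.0 + 428291.37 = 454.3 m.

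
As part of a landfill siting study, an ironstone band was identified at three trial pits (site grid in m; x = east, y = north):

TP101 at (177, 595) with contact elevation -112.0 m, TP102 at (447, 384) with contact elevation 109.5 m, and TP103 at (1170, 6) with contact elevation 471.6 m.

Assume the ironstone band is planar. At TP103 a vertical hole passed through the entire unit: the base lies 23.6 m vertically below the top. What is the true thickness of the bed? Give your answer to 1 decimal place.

14.8 m

Two edge vectors: TP101→TP102 = (270, -211, 221.5), TP101→TP103 = (993, -589, 583.6).
Normal n = (TP101→TP102) × (TP101→TP103) = (7323.9, 62377.5, 50493).
So ∂z/∂x = −n_x/n_z = −0.14505 and ∂z/∂y = −n_y/n_z = −1.23537.
|∇z| = √(a²+b²) = 1.24386, so dip δ = arctan(1.24386) = 51.20°.
True thickness = vertical thickness × cos δ = 23.6 × cos 51.20° = 14.8 m.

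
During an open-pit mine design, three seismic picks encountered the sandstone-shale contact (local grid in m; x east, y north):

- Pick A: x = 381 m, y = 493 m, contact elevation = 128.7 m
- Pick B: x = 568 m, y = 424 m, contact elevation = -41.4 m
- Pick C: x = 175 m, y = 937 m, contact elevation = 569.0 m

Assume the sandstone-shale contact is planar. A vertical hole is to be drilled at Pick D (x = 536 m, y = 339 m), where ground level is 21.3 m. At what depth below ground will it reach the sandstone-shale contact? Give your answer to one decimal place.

Two edge vectors: Pick A→Pick B = (187, -69, -170.1), Pick A→Pick C = (-206, 444, 440.3).
Normal n = (Pick A→Pick B) × (Pick A→Pick C) = (45143.7, -47295.5, 68814).
So ∂z/∂x = −n_x/n_z = −0.65602 and ∂z/∂y = −n_y/n_z = 0.68729.
Intercept c from Pick A: 128.7 + 249.95 − 338.84 = 39.81.
At (536, 339): z_contact = −351.63 + 232.99 + 39.81 = -78.83 m.
Depth below ground = 21.3 − (-78.83) = 100.1 m.

100.1 m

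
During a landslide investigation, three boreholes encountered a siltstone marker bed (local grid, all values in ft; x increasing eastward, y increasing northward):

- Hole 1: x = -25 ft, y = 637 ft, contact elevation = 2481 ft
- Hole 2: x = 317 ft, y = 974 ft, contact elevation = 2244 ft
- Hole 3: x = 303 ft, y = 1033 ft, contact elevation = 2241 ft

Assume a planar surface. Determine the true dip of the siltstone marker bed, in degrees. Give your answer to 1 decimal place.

28.8°

Two edge vectors: Hole 1→Hole 2 = (342, 337, -237), Hole 1→Hole 3 = (328, 396, -240).
Normal n = (Hole 1→Hole 2) × (Hole 1→Hole 3) = (12972, 4344, 24896).
So ∂z/∂x = −n_x/n_z = −0.52105 and ∂z/∂y = −n_y/n_z = −0.17449.
Gradient magnitude |∇z| = √(a² + b²) = √(0.27149 + 0.03045) = 0.54949.
True dip = arctan(0.54949) = 28.8°, dipping toward ENE (azimuth ≈ 071°).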